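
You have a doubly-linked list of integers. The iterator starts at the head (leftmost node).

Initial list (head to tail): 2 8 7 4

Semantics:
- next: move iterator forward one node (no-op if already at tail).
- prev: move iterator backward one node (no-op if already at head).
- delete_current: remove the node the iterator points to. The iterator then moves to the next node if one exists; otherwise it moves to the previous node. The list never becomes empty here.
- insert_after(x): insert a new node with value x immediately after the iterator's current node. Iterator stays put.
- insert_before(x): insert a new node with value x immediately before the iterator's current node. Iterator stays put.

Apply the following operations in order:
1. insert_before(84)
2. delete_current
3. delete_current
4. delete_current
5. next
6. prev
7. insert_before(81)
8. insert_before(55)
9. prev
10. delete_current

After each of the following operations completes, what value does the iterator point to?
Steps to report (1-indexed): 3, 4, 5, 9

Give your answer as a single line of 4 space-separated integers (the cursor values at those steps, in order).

Answer: 7 4 4 55

Derivation:
After 1 (insert_before(84)): list=[84, 2, 8, 7, 4] cursor@2
After 2 (delete_current): list=[84, 8, 7, 4] cursor@8
After 3 (delete_current): list=[84, 7, 4] cursor@7
After 4 (delete_current): list=[84, 4] cursor@4
After 5 (next): list=[84, 4] cursor@4
After 6 (prev): list=[84, 4] cursor@84
After 7 (insert_before(81)): list=[81, 84, 4] cursor@84
After 8 (insert_before(55)): list=[81, 55, 84, 4] cursor@84
After 9 (prev): list=[81, 55, 84, 4] cursor@55
After 10 (delete_current): list=[81, 84, 4] cursor@84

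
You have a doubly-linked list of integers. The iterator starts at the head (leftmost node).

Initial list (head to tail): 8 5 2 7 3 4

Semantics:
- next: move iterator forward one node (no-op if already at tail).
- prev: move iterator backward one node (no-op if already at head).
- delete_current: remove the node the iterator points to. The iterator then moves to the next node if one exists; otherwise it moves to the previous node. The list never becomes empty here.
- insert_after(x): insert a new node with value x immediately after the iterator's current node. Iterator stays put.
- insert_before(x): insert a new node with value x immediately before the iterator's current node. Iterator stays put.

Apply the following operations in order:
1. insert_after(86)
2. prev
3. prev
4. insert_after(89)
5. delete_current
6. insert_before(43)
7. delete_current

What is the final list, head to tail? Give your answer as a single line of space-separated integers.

After 1 (insert_after(86)): list=[8, 86, 5, 2, 7, 3, 4] cursor@8
After 2 (prev): list=[8, 86, 5, 2, 7, 3, 4] cursor@8
After 3 (prev): list=[8, 86, 5, 2, 7, 3, 4] cursor@8
After 4 (insert_after(89)): list=[8, 89, 86, 5, 2, 7, 3, 4] cursor@8
After 5 (delete_current): list=[89, 86, 5, 2, 7, 3, 4] cursor@89
After 6 (insert_before(43)): list=[43, 89, 86, 5, 2, 7, 3, 4] cursor@89
After 7 (delete_current): list=[43, 86, 5, 2, 7, 3, 4] cursor@86

Answer: 43 86 5 2 7 3 4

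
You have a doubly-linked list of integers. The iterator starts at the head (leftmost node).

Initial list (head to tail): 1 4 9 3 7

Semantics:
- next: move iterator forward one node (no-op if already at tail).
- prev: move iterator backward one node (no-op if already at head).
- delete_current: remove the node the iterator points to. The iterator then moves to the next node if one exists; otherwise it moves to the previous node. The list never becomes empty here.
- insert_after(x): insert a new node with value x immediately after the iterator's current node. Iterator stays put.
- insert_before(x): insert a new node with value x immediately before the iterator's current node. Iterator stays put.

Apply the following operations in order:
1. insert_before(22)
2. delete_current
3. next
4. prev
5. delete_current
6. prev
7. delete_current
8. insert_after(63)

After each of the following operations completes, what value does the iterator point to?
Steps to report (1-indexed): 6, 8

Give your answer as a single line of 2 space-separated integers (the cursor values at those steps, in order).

Answer: 22 9

Derivation:
After 1 (insert_before(22)): list=[22, 1, 4, 9, 3, 7] cursor@1
After 2 (delete_current): list=[22, 4, 9, 3, 7] cursor@4
After 3 (next): list=[22, 4, 9, 3, 7] cursor@9
After 4 (prev): list=[22, 4, 9, 3, 7] cursor@4
After 5 (delete_current): list=[22, 9, 3, 7] cursor@9
After 6 (prev): list=[22, 9, 3, 7] cursor@22
After 7 (delete_current): list=[9, 3, 7] cursor@9
After 8 (insert_after(63)): list=[9, 63, 3, 7] cursor@9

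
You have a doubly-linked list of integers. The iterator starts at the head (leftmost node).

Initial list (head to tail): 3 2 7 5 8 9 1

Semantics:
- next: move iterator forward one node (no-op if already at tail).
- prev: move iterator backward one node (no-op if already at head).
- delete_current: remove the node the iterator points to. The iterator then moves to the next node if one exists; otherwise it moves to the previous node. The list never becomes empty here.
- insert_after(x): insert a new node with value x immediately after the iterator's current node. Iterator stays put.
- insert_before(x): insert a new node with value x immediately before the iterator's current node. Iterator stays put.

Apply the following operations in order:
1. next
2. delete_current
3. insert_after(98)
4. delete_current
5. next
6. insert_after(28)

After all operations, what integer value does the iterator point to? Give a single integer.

Answer: 5

Derivation:
After 1 (next): list=[3, 2, 7, 5, 8, 9, 1] cursor@2
After 2 (delete_current): list=[3, 7, 5, 8, 9, 1] cursor@7
After 3 (insert_after(98)): list=[3, 7, 98, 5, 8, 9, 1] cursor@7
After 4 (delete_current): list=[3, 98, 5, 8, 9, 1] cursor@98
After 5 (next): list=[3, 98, 5, 8, 9, 1] cursor@5
After 6 (insert_after(28)): list=[3, 98, 5, 28, 8, 9, 1] cursor@5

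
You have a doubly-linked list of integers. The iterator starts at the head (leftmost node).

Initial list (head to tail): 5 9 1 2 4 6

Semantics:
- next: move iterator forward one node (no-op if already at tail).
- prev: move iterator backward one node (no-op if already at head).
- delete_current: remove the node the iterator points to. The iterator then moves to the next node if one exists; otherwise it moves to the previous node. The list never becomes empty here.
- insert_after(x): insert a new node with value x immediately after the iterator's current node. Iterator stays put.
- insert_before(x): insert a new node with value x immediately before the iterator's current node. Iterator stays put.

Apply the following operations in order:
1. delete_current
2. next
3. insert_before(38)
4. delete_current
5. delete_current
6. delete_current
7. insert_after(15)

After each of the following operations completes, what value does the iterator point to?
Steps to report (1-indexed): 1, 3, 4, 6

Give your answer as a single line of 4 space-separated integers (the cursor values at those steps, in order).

After 1 (delete_current): list=[9, 1, 2, 4, 6] cursor@9
After 2 (next): list=[9, 1, 2, 4, 6] cursor@1
After 3 (insert_before(38)): list=[9, 38, 1, 2, 4, 6] cursor@1
After 4 (delete_current): list=[9, 38, 2, 4, 6] cursor@2
After 5 (delete_current): list=[9, 38, 4, 6] cursor@4
After 6 (delete_current): list=[9, 38, 6] cursor@6
After 7 (insert_after(15)): list=[9, 38, 6, 15] cursor@6

Answer: 9 1 2 6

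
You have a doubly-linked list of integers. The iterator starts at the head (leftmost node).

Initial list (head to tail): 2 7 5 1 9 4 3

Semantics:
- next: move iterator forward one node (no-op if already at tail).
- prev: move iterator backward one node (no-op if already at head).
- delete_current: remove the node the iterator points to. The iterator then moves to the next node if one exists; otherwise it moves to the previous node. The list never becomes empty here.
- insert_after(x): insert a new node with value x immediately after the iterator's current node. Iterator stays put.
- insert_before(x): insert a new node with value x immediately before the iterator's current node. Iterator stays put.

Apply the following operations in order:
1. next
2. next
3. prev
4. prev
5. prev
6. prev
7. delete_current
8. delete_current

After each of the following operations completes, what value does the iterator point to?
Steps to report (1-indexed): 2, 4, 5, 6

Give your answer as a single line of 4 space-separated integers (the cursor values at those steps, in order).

After 1 (next): list=[2, 7, 5, 1, 9, 4, 3] cursor@7
After 2 (next): list=[2, 7, 5, 1, 9, 4, 3] cursor@5
After 3 (prev): list=[2, 7, 5, 1, 9, 4, 3] cursor@7
After 4 (prev): list=[2, 7, 5, 1, 9, 4, 3] cursor@2
After 5 (prev): list=[2, 7, 5, 1, 9, 4, 3] cursor@2
After 6 (prev): list=[2, 7, 5, 1, 9, 4, 3] cursor@2
After 7 (delete_current): list=[7, 5, 1, 9, 4, 3] cursor@7
After 8 (delete_current): list=[5, 1, 9, 4, 3] cursor@5

Answer: 5 2 2 2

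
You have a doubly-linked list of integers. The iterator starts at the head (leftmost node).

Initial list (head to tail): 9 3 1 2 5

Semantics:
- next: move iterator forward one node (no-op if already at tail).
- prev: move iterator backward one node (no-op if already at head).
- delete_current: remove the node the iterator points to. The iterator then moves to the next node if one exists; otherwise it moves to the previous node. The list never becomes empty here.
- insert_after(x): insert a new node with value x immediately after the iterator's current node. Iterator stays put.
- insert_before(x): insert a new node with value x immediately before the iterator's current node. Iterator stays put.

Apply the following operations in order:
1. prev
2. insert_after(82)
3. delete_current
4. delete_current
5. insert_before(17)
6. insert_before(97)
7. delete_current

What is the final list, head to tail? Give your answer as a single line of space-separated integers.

After 1 (prev): list=[9, 3, 1, 2, 5] cursor@9
After 2 (insert_after(82)): list=[9, 82, 3, 1, 2, 5] cursor@9
After 3 (delete_current): list=[82, 3, 1, 2, 5] cursor@82
After 4 (delete_current): list=[3, 1, 2, 5] cursor@3
After 5 (insert_before(17)): list=[17, 3, 1, 2, 5] cursor@3
After 6 (insert_before(97)): list=[17, 97, 3, 1, 2, 5] cursor@3
After 7 (delete_current): list=[17, 97, 1, 2, 5] cursor@1

Answer: 17 97 1 2 5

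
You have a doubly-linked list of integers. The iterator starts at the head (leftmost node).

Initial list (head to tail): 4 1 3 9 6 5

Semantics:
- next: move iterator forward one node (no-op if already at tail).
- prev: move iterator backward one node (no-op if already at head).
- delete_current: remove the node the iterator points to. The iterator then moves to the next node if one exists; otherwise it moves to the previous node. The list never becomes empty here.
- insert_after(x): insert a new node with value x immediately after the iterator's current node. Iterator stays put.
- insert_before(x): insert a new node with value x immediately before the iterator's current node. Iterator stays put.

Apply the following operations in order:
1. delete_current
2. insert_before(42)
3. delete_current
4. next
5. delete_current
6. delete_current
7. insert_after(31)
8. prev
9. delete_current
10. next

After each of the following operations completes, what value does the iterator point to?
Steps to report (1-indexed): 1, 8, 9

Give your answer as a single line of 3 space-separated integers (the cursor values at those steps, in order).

After 1 (delete_current): list=[1, 3, 9, 6, 5] cursor@1
After 2 (insert_before(42)): list=[42, 1, 3, 9, 6, 5] cursor@1
After 3 (delete_current): list=[42, 3, 9, 6, 5] cursor@3
After 4 (next): list=[42, 3, 9, 6, 5] cursor@9
After 5 (delete_current): list=[42, 3, 6, 5] cursor@6
After 6 (delete_current): list=[42, 3, 5] cursor@5
After 7 (insert_after(31)): list=[42, 3, 5, 31] cursor@5
After 8 (prev): list=[42, 3, 5, 31] cursor@3
After 9 (delete_current): list=[42, 5, 31] cursor@5
After 10 (next): list=[42, 5, 31] cursor@31

Answer: 1 3 5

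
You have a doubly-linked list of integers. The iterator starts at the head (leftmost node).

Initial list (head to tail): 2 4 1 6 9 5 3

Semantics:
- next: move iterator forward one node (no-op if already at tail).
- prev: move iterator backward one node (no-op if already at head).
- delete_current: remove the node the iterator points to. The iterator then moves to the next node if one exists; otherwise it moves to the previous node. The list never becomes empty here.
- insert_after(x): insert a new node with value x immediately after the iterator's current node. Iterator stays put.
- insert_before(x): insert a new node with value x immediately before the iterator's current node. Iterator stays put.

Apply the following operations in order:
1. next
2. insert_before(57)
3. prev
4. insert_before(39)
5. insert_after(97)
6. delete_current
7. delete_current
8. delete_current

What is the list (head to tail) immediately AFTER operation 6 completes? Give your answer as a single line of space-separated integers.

Answer: 2 39 97 4 1 6 9 5 3

Derivation:
After 1 (next): list=[2, 4, 1, 6, 9, 5, 3] cursor@4
After 2 (insert_before(57)): list=[2, 57, 4, 1, 6, 9, 5, 3] cursor@4
After 3 (prev): list=[2, 57, 4, 1, 6, 9, 5, 3] cursor@57
After 4 (insert_before(39)): list=[2, 39, 57, 4, 1, 6, 9, 5, 3] cursor@57
After 5 (insert_after(97)): list=[2, 39, 57, 97, 4, 1, 6, 9, 5, 3] cursor@57
After 6 (delete_current): list=[2, 39, 97, 4, 1, 6, 9, 5, 3] cursor@97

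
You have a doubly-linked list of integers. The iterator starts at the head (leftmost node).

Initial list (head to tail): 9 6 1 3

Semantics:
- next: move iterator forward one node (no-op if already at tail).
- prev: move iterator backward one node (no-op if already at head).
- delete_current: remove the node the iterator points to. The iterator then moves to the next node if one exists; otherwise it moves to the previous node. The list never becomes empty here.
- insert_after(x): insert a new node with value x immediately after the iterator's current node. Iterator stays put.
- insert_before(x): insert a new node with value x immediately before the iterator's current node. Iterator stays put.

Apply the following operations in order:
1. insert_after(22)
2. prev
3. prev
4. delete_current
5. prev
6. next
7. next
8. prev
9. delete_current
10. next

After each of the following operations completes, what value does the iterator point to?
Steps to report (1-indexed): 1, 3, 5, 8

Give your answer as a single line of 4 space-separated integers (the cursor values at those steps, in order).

After 1 (insert_after(22)): list=[9, 22, 6, 1, 3] cursor@9
After 2 (prev): list=[9, 22, 6, 1, 3] cursor@9
After 3 (prev): list=[9, 22, 6, 1, 3] cursor@9
After 4 (delete_current): list=[22, 6, 1, 3] cursor@22
After 5 (prev): list=[22, 6, 1, 3] cursor@22
After 6 (next): list=[22, 6, 1, 3] cursor@6
After 7 (next): list=[22, 6, 1, 3] cursor@1
After 8 (prev): list=[22, 6, 1, 3] cursor@6
After 9 (delete_current): list=[22, 1, 3] cursor@1
After 10 (next): list=[22, 1, 3] cursor@3

Answer: 9 9 22 6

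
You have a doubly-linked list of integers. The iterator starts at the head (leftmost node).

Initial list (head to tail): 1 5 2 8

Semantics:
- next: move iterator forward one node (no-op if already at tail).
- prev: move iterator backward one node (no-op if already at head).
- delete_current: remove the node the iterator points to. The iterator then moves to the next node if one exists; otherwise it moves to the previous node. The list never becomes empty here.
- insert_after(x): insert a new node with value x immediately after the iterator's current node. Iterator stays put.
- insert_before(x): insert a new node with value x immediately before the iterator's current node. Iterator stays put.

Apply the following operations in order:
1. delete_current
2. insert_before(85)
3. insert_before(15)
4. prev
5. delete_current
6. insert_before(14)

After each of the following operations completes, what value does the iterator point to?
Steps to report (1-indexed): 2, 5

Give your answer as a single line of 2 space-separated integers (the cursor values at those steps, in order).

After 1 (delete_current): list=[5, 2, 8] cursor@5
After 2 (insert_before(85)): list=[85, 5, 2, 8] cursor@5
After 3 (insert_before(15)): list=[85, 15, 5, 2, 8] cursor@5
After 4 (prev): list=[85, 15, 5, 2, 8] cursor@15
After 5 (delete_current): list=[85, 5, 2, 8] cursor@5
After 6 (insert_before(14)): list=[85, 14, 5, 2, 8] cursor@5

Answer: 5 5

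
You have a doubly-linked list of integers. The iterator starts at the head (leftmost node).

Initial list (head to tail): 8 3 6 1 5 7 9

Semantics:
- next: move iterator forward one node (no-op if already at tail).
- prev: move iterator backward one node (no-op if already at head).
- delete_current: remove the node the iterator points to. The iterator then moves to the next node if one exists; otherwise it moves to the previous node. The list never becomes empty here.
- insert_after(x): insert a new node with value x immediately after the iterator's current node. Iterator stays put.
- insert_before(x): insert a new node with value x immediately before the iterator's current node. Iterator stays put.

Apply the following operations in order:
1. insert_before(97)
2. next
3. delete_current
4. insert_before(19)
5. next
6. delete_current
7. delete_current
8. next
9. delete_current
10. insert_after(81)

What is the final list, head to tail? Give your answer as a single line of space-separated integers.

Answer: 97 8 19 6 7 81

Derivation:
After 1 (insert_before(97)): list=[97, 8, 3, 6, 1, 5, 7, 9] cursor@8
After 2 (next): list=[97, 8, 3, 6, 1, 5, 7, 9] cursor@3
After 3 (delete_current): list=[97, 8, 6, 1, 5, 7, 9] cursor@6
After 4 (insert_before(19)): list=[97, 8, 19, 6, 1, 5, 7, 9] cursor@6
After 5 (next): list=[97, 8, 19, 6, 1, 5, 7, 9] cursor@1
After 6 (delete_current): list=[97, 8, 19, 6, 5, 7, 9] cursor@5
After 7 (delete_current): list=[97, 8, 19, 6, 7, 9] cursor@7
After 8 (next): list=[97, 8, 19, 6, 7, 9] cursor@9
After 9 (delete_current): list=[97, 8, 19, 6, 7] cursor@7
After 10 (insert_after(81)): list=[97, 8, 19, 6, 7, 81] cursor@7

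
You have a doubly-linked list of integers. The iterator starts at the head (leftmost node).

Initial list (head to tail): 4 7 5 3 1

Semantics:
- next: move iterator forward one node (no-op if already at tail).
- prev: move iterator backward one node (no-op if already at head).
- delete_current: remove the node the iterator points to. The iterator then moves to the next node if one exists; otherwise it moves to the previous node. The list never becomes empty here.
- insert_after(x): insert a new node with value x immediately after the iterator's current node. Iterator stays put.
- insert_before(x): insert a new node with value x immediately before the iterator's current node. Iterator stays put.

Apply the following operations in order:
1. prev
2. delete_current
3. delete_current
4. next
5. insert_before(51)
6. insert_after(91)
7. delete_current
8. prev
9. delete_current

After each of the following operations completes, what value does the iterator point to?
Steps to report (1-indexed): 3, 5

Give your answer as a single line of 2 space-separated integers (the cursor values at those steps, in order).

After 1 (prev): list=[4, 7, 5, 3, 1] cursor@4
After 2 (delete_current): list=[7, 5, 3, 1] cursor@7
After 3 (delete_current): list=[5, 3, 1] cursor@5
After 4 (next): list=[5, 3, 1] cursor@3
After 5 (insert_before(51)): list=[5, 51, 3, 1] cursor@3
After 6 (insert_after(91)): list=[5, 51, 3, 91, 1] cursor@3
After 7 (delete_current): list=[5, 51, 91, 1] cursor@91
After 8 (prev): list=[5, 51, 91, 1] cursor@51
After 9 (delete_current): list=[5, 91, 1] cursor@91

Answer: 5 3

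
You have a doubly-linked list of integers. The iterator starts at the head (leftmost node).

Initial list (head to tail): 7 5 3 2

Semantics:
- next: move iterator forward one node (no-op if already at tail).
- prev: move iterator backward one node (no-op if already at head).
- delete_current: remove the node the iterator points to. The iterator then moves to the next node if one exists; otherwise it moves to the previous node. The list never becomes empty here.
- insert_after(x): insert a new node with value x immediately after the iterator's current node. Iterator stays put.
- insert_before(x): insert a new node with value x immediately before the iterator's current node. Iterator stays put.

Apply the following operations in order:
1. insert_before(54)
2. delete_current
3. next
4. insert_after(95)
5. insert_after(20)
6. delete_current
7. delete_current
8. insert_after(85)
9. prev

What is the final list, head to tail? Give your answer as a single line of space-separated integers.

After 1 (insert_before(54)): list=[54, 7, 5, 3, 2] cursor@7
After 2 (delete_current): list=[54, 5, 3, 2] cursor@5
After 3 (next): list=[54, 5, 3, 2] cursor@3
After 4 (insert_after(95)): list=[54, 5, 3, 95, 2] cursor@3
After 5 (insert_after(20)): list=[54, 5, 3, 20, 95, 2] cursor@3
After 6 (delete_current): list=[54, 5, 20, 95, 2] cursor@20
After 7 (delete_current): list=[54, 5, 95, 2] cursor@95
After 8 (insert_after(85)): list=[54, 5, 95, 85, 2] cursor@95
After 9 (prev): list=[54, 5, 95, 85, 2] cursor@5

Answer: 54 5 95 85 2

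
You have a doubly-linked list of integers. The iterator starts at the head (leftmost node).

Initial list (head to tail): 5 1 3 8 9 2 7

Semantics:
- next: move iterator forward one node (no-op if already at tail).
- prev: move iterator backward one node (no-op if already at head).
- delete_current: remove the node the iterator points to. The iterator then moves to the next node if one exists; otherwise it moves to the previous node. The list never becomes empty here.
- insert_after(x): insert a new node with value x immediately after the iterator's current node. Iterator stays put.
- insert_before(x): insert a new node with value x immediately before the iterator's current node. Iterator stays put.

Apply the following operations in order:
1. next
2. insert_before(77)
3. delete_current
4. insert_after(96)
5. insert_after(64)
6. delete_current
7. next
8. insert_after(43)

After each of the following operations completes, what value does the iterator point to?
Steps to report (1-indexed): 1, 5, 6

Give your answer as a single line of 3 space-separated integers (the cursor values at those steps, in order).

After 1 (next): list=[5, 1, 3, 8, 9, 2, 7] cursor@1
After 2 (insert_before(77)): list=[5, 77, 1, 3, 8, 9, 2, 7] cursor@1
After 3 (delete_current): list=[5, 77, 3, 8, 9, 2, 7] cursor@3
After 4 (insert_after(96)): list=[5, 77, 3, 96, 8, 9, 2, 7] cursor@3
After 5 (insert_after(64)): list=[5, 77, 3, 64, 96, 8, 9, 2, 7] cursor@3
After 6 (delete_current): list=[5, 77, 64, 96, 8, 9, 2, 7] cursor@64
After 7 (next): list=[5, 77, 64, 96, 8, 9, 2, 7] cursor@96
After 8 (insert_after(43)): list=[5, 77, 64, 96, 43, 8, 9, 2, 7] cursor@96

Answer: 1 3 64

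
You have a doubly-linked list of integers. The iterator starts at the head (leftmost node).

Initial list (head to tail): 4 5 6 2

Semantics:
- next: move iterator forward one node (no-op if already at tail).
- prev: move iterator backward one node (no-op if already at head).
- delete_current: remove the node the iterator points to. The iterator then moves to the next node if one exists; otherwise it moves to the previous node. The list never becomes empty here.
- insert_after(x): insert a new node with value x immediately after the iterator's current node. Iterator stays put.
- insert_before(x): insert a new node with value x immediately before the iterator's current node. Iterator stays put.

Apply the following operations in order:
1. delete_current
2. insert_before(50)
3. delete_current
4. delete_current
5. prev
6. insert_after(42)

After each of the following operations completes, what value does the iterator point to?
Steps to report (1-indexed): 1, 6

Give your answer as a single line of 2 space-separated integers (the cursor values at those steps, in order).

After 1 (delete_current): list=[5, 6, 2] cursor@5
After 2 (insert_before(50)): list=[50, 5, 6, 2] cursor@5
After 3 (delete_current): list=[50, 6, 2] cursor@6
After 4 (delete_current): list=[50, 2] cursor@2
After 5 (prev): list=[50, 2] cursor@50
After 6 (insert_after(42)): list=[50, 42, 2] cursor@50

Answer: 5 50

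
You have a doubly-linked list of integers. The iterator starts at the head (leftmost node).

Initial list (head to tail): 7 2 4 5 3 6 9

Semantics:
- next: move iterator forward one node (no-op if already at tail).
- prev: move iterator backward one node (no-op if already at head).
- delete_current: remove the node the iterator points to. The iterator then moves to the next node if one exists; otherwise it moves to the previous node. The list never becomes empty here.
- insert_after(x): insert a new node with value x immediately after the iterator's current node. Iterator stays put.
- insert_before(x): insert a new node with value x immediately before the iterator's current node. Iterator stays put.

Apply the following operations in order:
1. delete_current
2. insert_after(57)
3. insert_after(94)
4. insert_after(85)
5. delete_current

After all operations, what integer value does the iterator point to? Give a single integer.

After 1 (delete_current): list=[2, 4, 5, 3, 6, 9] cursor@2
After 2 (insert_after(57)): list=[2, 57, 4, 5, 3, 6, 9] cursor@2
After 3 (insert_after(94)): list=[2, 94, 57, 4, 5, 3, 6, 9] cursor@2
After 4 (insert_after(85)): list=[2, 85, 94, 57, 4, 5, 3, 6, 9] cursor@2
After 5 (delete_current): list=[85, 94, 57, 4, 5, 3, 6, 9] cursor@85

Answer: 85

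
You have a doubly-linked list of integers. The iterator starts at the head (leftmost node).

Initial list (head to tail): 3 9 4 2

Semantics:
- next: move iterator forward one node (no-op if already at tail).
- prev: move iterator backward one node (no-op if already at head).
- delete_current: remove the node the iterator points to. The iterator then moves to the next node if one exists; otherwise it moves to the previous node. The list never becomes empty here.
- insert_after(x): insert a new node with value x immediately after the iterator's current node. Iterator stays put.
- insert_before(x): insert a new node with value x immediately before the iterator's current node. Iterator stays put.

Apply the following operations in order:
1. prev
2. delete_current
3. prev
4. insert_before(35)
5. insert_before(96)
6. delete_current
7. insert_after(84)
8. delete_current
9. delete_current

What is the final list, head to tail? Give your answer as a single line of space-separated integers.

Answer: 35 96 2

Derivation:
After 1 (prev): list=[3, 9, 4, 2] cursor@3
After 2 (delete_current): list=[9, 4, 2] cursor@9
After 3 (prev): list=[9, 4, 2] cursor@9
After 4 (insert_before(35)): list=[35, 9, 4, 2] cursor@9
After 5 (insert_before(96)): list=[35, 96, 9, 4, 2] cursor@9
After 6 (delete_current): list=[35, 96, 4, 2] cursor@4
After 7 (insert_after(84)): list=[35, 96, 4, 84, 2] cursor@4
After 8 (delete_current): list=[35, 96, 84, 2] cursor@84
After 9 (delete_current): list=[35, 96, 2] cursor@2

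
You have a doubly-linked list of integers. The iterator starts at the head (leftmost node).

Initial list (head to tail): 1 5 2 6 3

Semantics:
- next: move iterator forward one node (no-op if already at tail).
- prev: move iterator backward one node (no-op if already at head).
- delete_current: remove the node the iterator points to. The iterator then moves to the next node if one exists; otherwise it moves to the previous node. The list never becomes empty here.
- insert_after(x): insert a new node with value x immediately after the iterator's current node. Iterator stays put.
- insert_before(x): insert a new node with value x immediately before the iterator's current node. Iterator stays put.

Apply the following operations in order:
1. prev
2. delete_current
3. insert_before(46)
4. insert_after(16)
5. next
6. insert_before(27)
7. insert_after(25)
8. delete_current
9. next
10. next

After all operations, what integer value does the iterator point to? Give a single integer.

After 1 (prev): list=[1, 5, 2, 6, 3] cursor@1
After 2 (delete_current): list=[5, 2, 6, 3] cursor@5
After 3 (insert_before(46)): list=[46, 5, 2, 6, 3] cursor@5
After 4 (insert_after(16)): list=[46, 5, 16, 2, 6, 3] cursor@5
After 5 (next): list=[46, 5, 16, 2, 6, 3] cursor@16
After 6 (insert_before(27)): list=[46, 5, 27, 16, 2, 6, 3] cursor@16
After 7 (insert_after(25)): list=[46, 5, 27, 16, 25, 2, 6, 3] cursor@16
After 8 (delete_current): list=[46, 5, 27, 25, 2, 6, 3] cursor@25
After 9 (next): list=[46, 5, 27, 25, 2, 6, 3] cursor@2
After 10 (next): list=[46, 5, 27, 25, 2, 6, 3] cursor@6

Answer: 6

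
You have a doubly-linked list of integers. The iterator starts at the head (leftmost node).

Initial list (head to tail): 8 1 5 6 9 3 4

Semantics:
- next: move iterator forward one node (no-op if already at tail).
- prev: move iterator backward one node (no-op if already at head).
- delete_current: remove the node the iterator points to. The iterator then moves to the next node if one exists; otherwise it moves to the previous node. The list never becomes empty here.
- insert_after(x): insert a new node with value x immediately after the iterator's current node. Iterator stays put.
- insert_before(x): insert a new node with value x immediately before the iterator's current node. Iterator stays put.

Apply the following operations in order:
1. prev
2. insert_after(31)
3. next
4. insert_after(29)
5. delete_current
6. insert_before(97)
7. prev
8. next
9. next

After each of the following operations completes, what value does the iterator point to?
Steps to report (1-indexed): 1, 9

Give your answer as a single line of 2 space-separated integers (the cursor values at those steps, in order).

Answer: 8 1

Derivation:
After 1 (prev): list=[8, 1, 5, 6, 9, 3, 4] cursor@8
After 2 (insert_after(31)): list=[8, 31, 1, 5, 6, 9, 3, 4] cursor@8
After 3 (next): list=[8, 31, 1, 5, 6, 9, 3, 4] cursor@31
After 4 (insert_after(29)): list=[8, 31, 29, 1, 5, 6, 9, 3, 4] cursor@31
After 5 (delete_current): list=[8, 29, 1, 5, 6, 9, 3, 4] cursor@29
After 6 (insert_before(97)): list=[8, 97, 29, 1, 5, 6, 9, 3, 4] cursor@29
After 7 (prev): list=[8, 97, 29, 1, 5, 6, 9, 3, 4] cursor@97
After 8 (next): list=[8, 97, 29, 1, 5, 6, 9, 3, 4] cursor@29
After 9 (next): list=[8, 97, 29, 1, 5, 6, 9, 3, 4] cursor@1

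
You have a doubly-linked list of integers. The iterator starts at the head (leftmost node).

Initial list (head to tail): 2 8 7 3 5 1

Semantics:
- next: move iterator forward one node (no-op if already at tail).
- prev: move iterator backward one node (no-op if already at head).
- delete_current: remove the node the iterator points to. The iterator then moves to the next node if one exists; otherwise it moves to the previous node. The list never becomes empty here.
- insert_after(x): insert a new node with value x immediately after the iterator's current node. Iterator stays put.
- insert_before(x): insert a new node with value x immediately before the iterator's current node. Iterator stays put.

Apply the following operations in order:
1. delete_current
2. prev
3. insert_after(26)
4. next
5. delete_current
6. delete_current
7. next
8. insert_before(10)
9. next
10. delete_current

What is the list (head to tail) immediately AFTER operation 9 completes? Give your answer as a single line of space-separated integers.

After 1 (delete_current): list=[8, 7, 3, 5, 1] cursor@8
After 2 (prev): list=[8, 7, 3, 5, 1] cursor@8
After 3 (insert_after(26)): list=[8, 26, 7, 3, 5, 1] cursor@8
After 4 (next): list=[8, 26, 7, 3, 5, 1] cursor@26
After 5 (delete_current): list=[8, 7, 3, 5, 1] cursor@7
After 6 (delete_current): list=[8, 3, 5, 1] cursor@3
After 7 (next): list=[8, 3, 5, 1] cursor@5
After 8 (insert_before(10)): list=[8, 3, 10, 5, 1] cursor@5
After 9 (next): list=[8, 3, 10, 5, 1] cursor@1

Answer: 8 3 10 5 1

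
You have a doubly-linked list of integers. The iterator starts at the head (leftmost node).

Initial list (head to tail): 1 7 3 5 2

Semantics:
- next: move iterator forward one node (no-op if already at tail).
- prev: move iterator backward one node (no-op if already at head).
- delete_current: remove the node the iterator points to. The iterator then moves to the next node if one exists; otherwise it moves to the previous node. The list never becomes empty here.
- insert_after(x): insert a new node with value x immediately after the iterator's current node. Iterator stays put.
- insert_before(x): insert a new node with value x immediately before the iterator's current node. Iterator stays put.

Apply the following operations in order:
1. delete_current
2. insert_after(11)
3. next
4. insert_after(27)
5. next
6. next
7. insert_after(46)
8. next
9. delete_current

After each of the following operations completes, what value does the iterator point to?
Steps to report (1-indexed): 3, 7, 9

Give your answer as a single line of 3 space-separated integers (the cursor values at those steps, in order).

Answer: 11 3 5

Derivation:
After 1 (delete_current): list=[7, 3, 5, 2] cursor@7
After 2 (insert_after(11)): list=[7, 11, 3, 5, 2] cursor@7
After 3 (next): list=[7, 11, 3, 5, 2] cursor@11
After 4 (insert_after(27)): list=[7, 11, 27, 3, 5, 2] cursor@11
After 5 (next): list=[7, 11, 27, 3, 5, 2] cursor@27
After 6 (next): list=[7, 11, 27, 3, 5, 2] cursor@3
After 7 (insert_after(46)): list=[7, 11, 27, 3, 46, 5, 2] cursor@3
After 8 (next): list=[7, 11, 27, 3, 46, 5, 2] cursor@46
After 9 (delete_current): list=[7, 11, 27, 3, 5, 2] cursor@5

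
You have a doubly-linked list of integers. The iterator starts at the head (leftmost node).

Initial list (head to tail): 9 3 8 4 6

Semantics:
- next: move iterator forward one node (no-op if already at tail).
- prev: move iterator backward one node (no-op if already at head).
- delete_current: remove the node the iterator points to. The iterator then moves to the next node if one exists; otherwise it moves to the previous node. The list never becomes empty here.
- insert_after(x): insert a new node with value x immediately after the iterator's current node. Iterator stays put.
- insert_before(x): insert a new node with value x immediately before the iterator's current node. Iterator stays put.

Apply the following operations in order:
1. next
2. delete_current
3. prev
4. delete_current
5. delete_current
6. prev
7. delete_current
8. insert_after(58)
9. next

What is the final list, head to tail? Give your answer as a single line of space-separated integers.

Answer: 6 58

Derivation:
After 1 (next): list=[9, 3, 8, 4, 6] cursor@3
After 2 (delete_current): list=[9, 8, 4, 6] cursor@8
After 3 (prev): list=[9, 8, 4, 6] cursor@9
After 4 (delete_current): list=[8, 4, 6] cursor@8
After 5 (delete_current): list=[4, 6] cursor@4
After 6 (prev): list=[4, 6] cursor@4
After 7 (delete_current): list=[6] cursor@6
After 8 (insert_after(58)): list=[6, 58] cursor@6
After 9 (next): list=[6, 58] cursor@58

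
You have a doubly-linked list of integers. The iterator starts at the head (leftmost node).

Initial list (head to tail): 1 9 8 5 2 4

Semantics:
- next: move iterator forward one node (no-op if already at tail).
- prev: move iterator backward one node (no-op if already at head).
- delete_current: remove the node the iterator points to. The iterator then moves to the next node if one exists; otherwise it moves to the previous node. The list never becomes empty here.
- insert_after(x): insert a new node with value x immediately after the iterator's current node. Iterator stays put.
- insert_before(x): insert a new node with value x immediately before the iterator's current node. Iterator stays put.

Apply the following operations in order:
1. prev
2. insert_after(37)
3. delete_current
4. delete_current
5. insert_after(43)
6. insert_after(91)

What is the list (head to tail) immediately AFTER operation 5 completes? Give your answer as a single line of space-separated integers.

After 1 (prev): list=[1, 9, 8, 5, 2, 4] cursor@1
After 2 (insert_after(37)): list=[1, 37, 9, 8, 5, 2, 4] cursor@1
After 3 (delete_current): list=[37, 9, 8, 5, 2, 4] cursor@37
After 4 (delete_current): list=[9, 8, 5, 2, 4] cursor@9
After 5 (insert_after(43)): list=[9, 43, 8, 5, 2, 4] cursor@9

Answer: 9 43 8 5 2 4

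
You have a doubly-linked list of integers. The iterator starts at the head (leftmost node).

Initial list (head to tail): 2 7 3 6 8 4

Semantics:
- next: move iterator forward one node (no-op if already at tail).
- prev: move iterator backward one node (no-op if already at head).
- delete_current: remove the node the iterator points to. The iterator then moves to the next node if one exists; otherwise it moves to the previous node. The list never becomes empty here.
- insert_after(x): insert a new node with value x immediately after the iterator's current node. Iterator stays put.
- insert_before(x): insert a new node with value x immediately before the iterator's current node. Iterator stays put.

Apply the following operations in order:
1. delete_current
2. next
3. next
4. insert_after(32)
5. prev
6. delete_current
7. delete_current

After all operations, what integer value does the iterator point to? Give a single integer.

After 1 (delete_current): list=[7, 3, 6, 8, 4] cursor@7
After 2 (next): list=[7, 3, 6, 8, 4] cursor@3
After 3 (next): list=[7, 3, 6, 8, 4] cursor@6
After 4 (insert_after(32)): list=[7, 3, 6, 32, 8, 4] cursor@6
After 5 (prev): list=[7, 3, 6, 32, 8, 4] cursor@3
After 6 (delete_current): list=[7, 6, 32, 8, 4] cursor@6
After 7 (delete_current): list=[7, 32, 8, 4] cursor@32

Answer: 32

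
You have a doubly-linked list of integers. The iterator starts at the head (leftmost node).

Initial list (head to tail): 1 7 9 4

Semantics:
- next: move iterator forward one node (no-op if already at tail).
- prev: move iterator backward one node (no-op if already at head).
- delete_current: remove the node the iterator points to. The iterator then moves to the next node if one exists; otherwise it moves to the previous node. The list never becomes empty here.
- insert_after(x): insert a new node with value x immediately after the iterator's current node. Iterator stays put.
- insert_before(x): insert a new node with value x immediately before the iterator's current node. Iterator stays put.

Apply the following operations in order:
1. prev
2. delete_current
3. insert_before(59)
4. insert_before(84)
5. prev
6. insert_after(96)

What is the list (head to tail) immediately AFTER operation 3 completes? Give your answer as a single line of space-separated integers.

Answer: 59 7 9 4

Derivation:
After 1 (prev): list=[1, 7, 9, 4] cursor@1
After 2 (delete_current): list=[7, 9, 4] cursor@7
After 3 (insert_before(59)): list=[59, 7, 9, 4] cursor@7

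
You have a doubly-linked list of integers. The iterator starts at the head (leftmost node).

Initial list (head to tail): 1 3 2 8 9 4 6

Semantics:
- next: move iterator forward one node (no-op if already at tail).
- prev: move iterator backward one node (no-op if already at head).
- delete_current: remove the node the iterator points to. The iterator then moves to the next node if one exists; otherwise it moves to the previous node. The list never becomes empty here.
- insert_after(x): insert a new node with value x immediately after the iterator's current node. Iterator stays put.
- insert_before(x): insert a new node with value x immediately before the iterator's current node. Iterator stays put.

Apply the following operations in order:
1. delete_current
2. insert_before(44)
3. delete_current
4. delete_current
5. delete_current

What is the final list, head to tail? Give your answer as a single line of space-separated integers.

After 1 (delete_current): list=[3, 2, 8, 9, 4, 6] cursor@3
After 2 (insert_before(44)): list=[44, 3, 2, 8, 9, 4, 6] cursor@3
After 3 (delete_current): list=[44, 2, 8, 9, 4, 6] cursor@2
After 4 (delete_current): list=[44, 8, 9, 4, 6] cursor@8
After 5 (delete_current): list=[44, 9, 4, 6] cursor@9

Answer: 44 9 4 6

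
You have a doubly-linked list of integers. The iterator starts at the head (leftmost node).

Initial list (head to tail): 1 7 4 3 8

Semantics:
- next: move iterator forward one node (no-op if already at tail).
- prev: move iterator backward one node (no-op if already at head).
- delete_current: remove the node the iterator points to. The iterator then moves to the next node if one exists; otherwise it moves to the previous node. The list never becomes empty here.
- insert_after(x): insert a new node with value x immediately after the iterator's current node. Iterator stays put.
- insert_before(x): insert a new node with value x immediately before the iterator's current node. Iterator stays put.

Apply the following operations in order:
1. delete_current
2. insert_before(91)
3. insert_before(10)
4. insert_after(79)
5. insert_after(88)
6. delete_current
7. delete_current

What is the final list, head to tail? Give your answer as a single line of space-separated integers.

Answer: 91 10 79 4 3 8

Derivation:
After 1 (delete_current): list=[7, 4, 3, 8] cursor@7
After 2 (insert_before(91)): list=[91, 7, 4, 3, 8] cursor@7
After 3 (insert_before(10)): list=[91, 10, 7, 4, 3, 8] cursor@7
After 4 (insert_after(79)): list=[91, 10, 7, 79, 4, 3, 8] cursor@7
After 5 (insert_after(88)): list=[91, 10, 7, 88, 79, 4, 3, 8] cursor@7
After 6 (delete_current): list=[91, 10, 88, 79, 4, 3, 8] cursor@88
After 7 (delete_current): list=[91, 10, 79, 4, 3, 8] cursor@79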